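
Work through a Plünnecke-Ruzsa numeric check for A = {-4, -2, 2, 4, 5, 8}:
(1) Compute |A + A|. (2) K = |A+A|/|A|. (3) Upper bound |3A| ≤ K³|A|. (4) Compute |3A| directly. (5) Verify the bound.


|A| = 6.
Step 1: Compute A + A by enumerating all 36 pairs.
A + A = {-8, -6, -4, -2, 0, 1, 2, 3, 4, 6, 7, 8, 9, 10, 12, 13, 16}, so |A + A| = 17.
Step 2: Doubling constant K = |A + A|/|A| = 17/6 = 17/6 ≈ 2.8333.
Step 3: Plünnecke-Ruzsa gives |3A| ≤ K³·|A| = (2.8333)³ · 6 ≈ 136.4722.
Step 4: Compute 3A = A + A + A directly by enumerating all triples (a,b,c) ∈ A³; |3A| = 30.
Step 5: Check 30 ≤ 136.4722? Yes ✓.

K = 17/6, Plünnecke-Ruzsa bound K³|A| ≈ 136.4722, |3A| = 30, inequality holds.


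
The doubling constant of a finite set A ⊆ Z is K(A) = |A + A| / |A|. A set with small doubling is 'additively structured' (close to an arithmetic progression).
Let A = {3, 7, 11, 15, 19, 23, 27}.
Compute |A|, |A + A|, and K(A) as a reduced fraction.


|A| = 7.
Compute A + A by enumerating all 49 pairs.
A + A = {6, 10, 14, 18, 22, 26, 30, 34, 38, 42, 46, 50, 54}, so |A + A| = 13.
K = |A + A| / |A| = 13/7 (already in lowest terms) ≈ 1.8571.
Reference: AP of size 7 gives K = 13/7 ≈ 1.8571; a fully generic set of size 7 gives K ≈ 4.0000.

|A| = 7, |A + A| = 13, K = 13/7.


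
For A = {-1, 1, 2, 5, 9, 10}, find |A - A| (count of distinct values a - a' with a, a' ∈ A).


A - A = {a - a' : a, a' ∈ A}; |A| = 6.
Bounds: 2|A|-1 ≤ |A - A| ≤ |A|² - |A| + 1, i.e. 11 ≤ |A - A| ≤ 31.
Note: 0 ∈ A - A always (from a - a). The set is symmetric: if d ∈ A - A then -d ∈ A - A.
Enumerate nonzero differences d = a - a' with a > a' (then include -d):
Positive differences: {1, 2, 3, 4, 5, 6, 7, 8, 9, 10, 11}
Full difference set: {0} ∪ (positive diffs) ∪ (negative diffs).
|A - A| = 1 + 2·11 = 23 (matches direct enumeration: 23).

|A - A| = 23


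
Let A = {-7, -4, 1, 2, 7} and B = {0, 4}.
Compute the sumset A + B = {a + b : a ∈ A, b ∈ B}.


A + B = {a + b : a ∈ A, b ∈ B}.
Enumerate all |A|·|B| = 5·2 = 10 pairs (a, b) and collect distinct sums.
a = -7: -7+0=-7, -7+4=-3
a = -4: -4+0=-4, -4+4=0
a = 1: 1+0=1, 1+4=5
a = 2: 2+0=2, 2+4=6
a = 7: 7+0=7, 7+4=11
Collecting distinct sums: A + B = {-7, -4, -3, 0, 1, 2, 5, 6, 7, 11}
|A + B| = 10

A + B = {-7, -4, -3, 0, 1, 2, 5, 6, 7, 11}


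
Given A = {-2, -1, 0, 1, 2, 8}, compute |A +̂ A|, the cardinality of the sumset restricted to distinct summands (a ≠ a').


Restricted sumset: A +̂ A = {a + a' : a ∈ A, a' ∈ A, a ≠ a'}.
Equivalently, take A + A and drop any sum 2a that is achievable ONLY as a + a for a ∈ A (i.e. sums representable only with equal summands).
Enumerate pairs (a, a') with a < a' (symmetric, so each unordered pair gives one sum; this covers all a ≠ a'):
  -2 + -1 = -3
  -2 + 0 = -2
  -2 + 1 = -1
  -2 + 2 = 0
  -2 + 8 = 6
  -1 + 0 = -1
  -1 + 1 = 0
  -1 + 2 = 1
  -1 + 8 = 7
  0 + 1 = 1
  0 + 2 = 2
  0 + 8 = 8
  1 + 2 = 3
  1 + 8 = 9
  2 + 8 = 10
Collected distinct sums: {-3, -2, -1, 0, 1, 2, 3, 6, 7, 8, 9, 10}
|A +̂ A| = 12
(Reference bound: |A +̂ A| ≥ 2|A| - 3 for |A| ≥ 2, with |A| = 6 giving ≥ 9.)

|A +̂ A| = 12


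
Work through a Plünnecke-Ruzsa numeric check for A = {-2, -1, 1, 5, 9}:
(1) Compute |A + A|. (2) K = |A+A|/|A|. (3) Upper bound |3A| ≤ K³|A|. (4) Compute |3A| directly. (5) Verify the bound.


|A| = 5.
Step 1: Compute A + A by enumerating all 25 pairs.
A + A = {-4, -3, -2, -1, 0, 2, 3, 4, 6, 7, 8, 10, 14, 18}, so |A + A| = 14.
Step 2: Doubling constant K = |A + A|/|A| = 14/5 = 14/5 ≈ 2.8000.
Step 3: Plünnecke-Ruzsa gives |3A| ≤ K³·|A| = (2.8000)³ · 5 ≈ 109.7600.
Step 4: Compute 3A = A + A + A directly by enumerating all triples (a,b,c) ∈ A³; |3A| = 25.
Step 5: Check 25 ≤ 109.7600? Yes ✓.

K = 14/5, Plünnecke-Ruzsa bound K³|A| ≈ 109.7600, |3A| = 25, inequality holds.


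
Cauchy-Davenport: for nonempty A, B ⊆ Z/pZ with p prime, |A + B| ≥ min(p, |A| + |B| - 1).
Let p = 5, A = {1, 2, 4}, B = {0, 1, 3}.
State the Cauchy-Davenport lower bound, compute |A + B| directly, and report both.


Cauchy-Davenport: |A + B| ≥ min(p, |A| + |B| - 1) for A, B nonempty in Z/pZ.
|A| = 3, |B| = 3, p = 5.
CD lower bound = min(5, 3 + 3 - 1) = min(5, 5) = 5.
Compute A + B mod 5 directly:
a = 1: 1+0=1, 1+1=2, 1+3=4
a = 2: 2+0=2, 2+1=3, 2+3=0
a = 4: 4+0=4, 4+1=0, 4+3=2
A + B = {0, 1, 2, 3, 4}, so |A + B| = 5.
Verify: 5 ≥ 5? Yes ✓.

CD lower bound = 5, actual |A + B| = 5.


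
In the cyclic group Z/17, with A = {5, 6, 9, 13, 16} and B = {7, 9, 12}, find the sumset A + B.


Work in Z/17Z: reduce every sum a + b modulo 17.
Enumerate all 15 pairs:
a = 5: 5+7=12, 5+9=14, 5+12=0
a = 6: 6+7=13, 6+9=15, 6+12=1
a = 9: 9+7=16, 9+9=1, 9+12=4
a = 13: 13+7=3, 13+9=5, 13+12=8
a = 16: 16+7=6, 16+9=8, 16+12=11
Distinct residues collected: {0, 1, 3, 4, 5, 6, 8, 11, 12, 13, 14, 15, 16}
|A + B| = 13 (out of 17 total residues).

A + B = {0, 1, 3, 4, 5, 6, 8, 11, 12, 13, 14, 15, 16}


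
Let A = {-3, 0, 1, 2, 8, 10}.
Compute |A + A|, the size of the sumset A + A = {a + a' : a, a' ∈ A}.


A + A = {a + a' : a, a' ∈ A}; |A| = 6.
General bounds: 2|A| - 1 ≤ |A + A| ≤ |A|(|A|+1)/2, i.e. 11 ≤ |A + A| ≤ 21.
Lower bound 2|A|-1 is attained iff A is an arithmetic progression.
Enumerate sums a + a' for a ≤ a' (symmetric, so this suffices):
a = -3: -3+-3=-6, -3+0=-3, -3+1=-2, -3+2=-1, -3+8=5, -3+10=7
a = 0: 0+0=0, 0+1=1, 0+2=2, 0+8=8, 0+10=10
a = 1: 1+1=2, 1+2=3, 1+8=9, 1+10=11
a = 2: 2+2=4, 2+8=10, 2+10=12
a = 8: 8+8=16, 8+10=18
a = 10: 10+10=20
Distinct sums: {-6, -3, -2, -1, 0, 1, 2, 3, 4, 5, 7, 8, 9, 10, 11, 12, 16, 18, 20}
|A + A| = 19

|A + A| = 19


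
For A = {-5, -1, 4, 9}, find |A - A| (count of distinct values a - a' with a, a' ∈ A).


A - A = {a - a' : a, a' ∈ A}; |A| = 4.
Bounds: 2|A|-1 ≤ |A - A| ≤ |A|² - |A| + 1, i.e. 7 ≤ |A - A| ≤ 13.
Note: 0 ∈ A - A always (from a - a). The set is symmetric: if d ∈ A - A then -d ∈ A - A.
Enumerate nonzero differences d = a - a' with a > a' (then include -d):
Positive differences: {4, 5, 9, 10, 14}
Full difference set: {0} ∪ (positive diffs) ∪ (negative diffs).
|A - A| = 1 + 2·5 = 11 (matches direct enumeration: 11).

|A - A| = 11


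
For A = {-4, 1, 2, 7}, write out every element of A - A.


A - A = {a - a' : a, a' ∈ A}.
Compute a - a' for each ordered pair (a, a'):
a = -4: -4--4=0, -4-1=-5, -4-2=-6, -4-7=-11
a = 1: 1--4=5, 1-1=0, 1-2=-1, 1-7=-6
a = 2: 2--4=6, 2-1=1, 2-2=0, 2-7=-5
a = 7: 7--4=11, 7-1=6, 7-2=5, 7-7=0
Collecting distinct values (and noting 0 appears from a-a):
A - A = {-11, -6, -5, -1, 0, 1, 5, 6, 11}
|A - A| = 9

A - A = {-11, -6, -5, -1, 0, 1, 5, 6, 11}


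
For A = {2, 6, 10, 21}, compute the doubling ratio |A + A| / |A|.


|A| = 4.
Compute A + A by enumerating all 16 pairs.
A + A = {4, 8, 12, 16, 20, 23, 27, 31, 42}, so |A + A| = 9.
K = |A + A| / |A| = 9/4 (already in lowest terms) ≈ 2.2500.
Reference: AP of size 4 gives K = 7/4 ≈ 1.7500; a fully generic set of size 4 gives K ≈ 2.5000.

|A| = 4, |A + A| = 9, K = 9/4.


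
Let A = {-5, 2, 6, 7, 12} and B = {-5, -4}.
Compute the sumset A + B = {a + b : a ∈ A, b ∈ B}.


A + B = {a + b : a ∈ A, b ∈ B}.
Enumerate all |A|·|B| = 5·2 = 10 pairs (a, b) and collect distinct sums.
a = -5: -5+-5=-10, -5+-4=-9
a = 2: 2+-5=-3, 2+-4=-2
a = 6: 6+-5=1, 6+-4=2
a = 7: 7+-5=2, 7+-4=3
a = 12: 12+-5=7, 12+-4=8
Collecting distinct sums: A + B = {-10, -9, -3, -2, 1, 2, 3, 7, 8}
|A + B| = 9

A + B = {-10, -9, -3, -2, 1, 2, 3, 7, 8}


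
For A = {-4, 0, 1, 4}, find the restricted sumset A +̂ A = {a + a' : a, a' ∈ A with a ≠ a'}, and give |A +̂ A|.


Restricted sumset: A +̂ A = {a + a' : a ∈ A, a' ∈ A, a ≠ a'}.
Equivalently, take A + A and drop any sum 2a that is achievable ONLY as a + a for a ∈ A (i.e. sums representable only with equal summands).
Enumerate pairs (a, a') with a < a' (symmetric, so each unordered pair gives one sum; this covers all a ≠ a'):
  -4 + 0 = -4
  -4 + 1 = -3
  -4 + 4 = 0
  0 + 1 = 1
  0 + 4 = 4
  1 + 4 = 5
Collected distinct sums: {-4, -3, 0, 1, 4, 5}
|A +̂ A| = 6
(Reference bound: |A +̂ A| ≥ 2|A| - 3 for |A| ≥ 2, with |A| = 4 giving ≥ 5.)

|A +̂ A| = 6


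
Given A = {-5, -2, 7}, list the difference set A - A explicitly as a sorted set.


A - A = {a - a' : a, a' ∈ A}.
Compute a - a' for each ordered pair (a, a'):
a = -5: -5--5=0, -5--2=-3, -5-7=-12
a = -2: -2--5=3, -2--2=0, -2-7=-9
a = 7: 7--5=12, 7--2=9, 7-7=0
Collecting distinct values (and noting 0 appears from a-a):
A - A = {-12, -9, -3, 0, 3, 9, 12}
|A - A| = 7

A - A = {-12, -9, -3, 0, 3, 9, 12}


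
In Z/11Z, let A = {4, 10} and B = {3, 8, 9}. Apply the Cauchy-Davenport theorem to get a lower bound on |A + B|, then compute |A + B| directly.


Cauchy-Davenport: |A + B| ≥ min(p, |A| + |B| - 1) for A, B nonempty in Z/pZ.
|A| = 2, |B| = 3, p = 11.
CD lower bound = min(11, 2 + 3 - 1) = min(11, 4) = 4.
Compute A + B mod 11 directly:
a = 4: 4+3=7, 4+8=1, 4+9=2
a = 10: 10+3=2, 10+8=7, 10+9=8
A + B = {1, 2, 7, 8}, so |A + B| = 4.
Verify: 4 ≥ 4? Yes ✓.

CD lower bound = 4, actual |A + B| = 4.


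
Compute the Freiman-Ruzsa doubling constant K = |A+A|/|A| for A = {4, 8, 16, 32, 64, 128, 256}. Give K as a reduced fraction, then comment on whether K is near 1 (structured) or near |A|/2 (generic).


|A| = 7.
Compute A + A by enumerating all 49 pairs.
A + A = {8, 12, 16, 20, 24, 32, 36, 40, 48, 64, 68, 72, 80, 96, 128, 132, 136, 144, 160, 192, 256, 260, 264, 272, 288, 320, 384, 512}, so |A + A| = 28.
K = |A + A| / |A| = 28/7 = 4/1 ≈ 4.0000.
Reference: AP of size 7 gives K = 13/7 ≈ 1.8571; a fully generic set of size 7 gives K ≈ 4.0000.

|A| = 7, |A + A| = 28, K = 28/7 = 4/1.


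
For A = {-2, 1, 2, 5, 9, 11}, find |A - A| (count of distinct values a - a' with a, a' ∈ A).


A - A = {a - a' : a, a' ∈ A}; |A| = 6.
Bounds: 2|A|-1 ≤ |A - A| ≤ |A|² - |A| + 1, i.e. 11 ≤ |A - A| ≤ 31.
Note: 0 ∈ A - A always (from a - a). The set is symmetric: if d ∈ A - A then -d ∈ A - A.
Enumerate nonzero differences d = a - a' with a > a' (then include -d):
Positive differences: {1, 2, 3, 4, 6, 7, 8, 9, 10, 11, 13}
Full difference set: {0} ∪ (positive diffs) ∪ (negative diffs).
|A - A| = 1 + 2·11 = 23 (matches direct enumeration: 23).

|A - A| = 23


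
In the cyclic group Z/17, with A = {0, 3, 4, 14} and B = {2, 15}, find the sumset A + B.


Work in Z/17Z: reduce every sum a + b modulo 17.
Enumerate all 8 pairs:
a = 0: 0+2=2, 0+15=15
a = 3: 3+2=5, 3+15=1
a = 4: 4+2=6, 4+15=2
a = 14: 14+2=16, 14+15=12
Distinct residues collected: {1, 2, 5, 6, 12, 15, 16}
|A + B| = 7 (out of 17 total residues).

A + B = {1, 2, 5, 6, 12, 15, 16}


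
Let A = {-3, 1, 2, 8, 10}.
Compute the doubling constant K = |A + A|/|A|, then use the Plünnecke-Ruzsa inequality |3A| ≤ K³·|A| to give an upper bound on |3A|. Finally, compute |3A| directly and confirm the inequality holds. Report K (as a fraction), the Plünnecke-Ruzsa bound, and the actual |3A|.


|A| = 5.
Step 1: Compute A + A by enumerating all 25 pairs.
A + A = {-6, -2, -1, 2, 3, 4, 5, 7, 9, 10, 11, 12, 16, 18, 20}, so |A + A| = 15.
Step 2: Doubling constant K = |A + A|/|A| = 15/5 = 15/5 ≈ 3.0000.
Step 3: Plünnecke-Ruzsa gives |3A| ≤ K³·|A| = (3.0000)³ · 5 ≈ 135.0000.
Step 4: Compute 3A = A + A + A directly by enumerating all triples (a,b,c) ∈ A³; |3A| = 30.
Step 5: Check 30 ≤ 135.0000? Yes ✓.

K = 15/5, Plünnecke-Ruzsa bound K³|A| ≈ 135.0000, |3A| = 30, inequality holds.


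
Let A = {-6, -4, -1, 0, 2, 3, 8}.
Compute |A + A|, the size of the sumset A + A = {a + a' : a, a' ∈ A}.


A + A = {a + a' : a, a' ∈ A}; |A| = 7.
General bounds: 2|A| - 1 ≤ |A + A| ≤ |A|(|A|+1)/2, i.e. 13 ≤ |A + A| ≤ 28.
Lower bound 2|A|-1 is attained iff A is an arithmetic progression.
Enumerate sums a + a' for a ≤ a' (symmetric, so this suffices):
a = -6: -6+-6=-12, -6+-4=-10, -6+-1=-7, -6+0=-6, -6+2=-4, -6+3=-3, -6+8=2
a = -4: -4+-4=-8, -4+-1=-5, -4+0=-4, -4+2=-2, -4+3=-1, -4+8=4
a = -1: -1+-1=-2, -1+0=-1, -1+2=1, -1+3=2, -1+8=7
a = 0: 0+0=0, 0+2=2, 0+3=3, 0+8=8
a = 2: 2+2=4, 2+3=5, 2+8=10
a = 3: 3+3=6, 3+8=11
a = 8: 8+8=16
Distinct sums: {-12, -10, -8, -7, -6, -5, -4, -3, -2, -1, 0, 1, 2, 3, 4, 5, 6, 7, 8, 10, 11, 16}
|A + A| = 22

|A + A| = 22


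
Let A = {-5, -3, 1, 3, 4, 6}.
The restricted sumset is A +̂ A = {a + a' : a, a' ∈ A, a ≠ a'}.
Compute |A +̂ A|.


Restricted sumset: A +̂ A = {a + a' : a ∈ A, a' ∈ A, a ≠ a'}.
Equivalently, take A + A and drop any sum 2a that is achievable ONLY as a + a for a ∈ A (i.e. sums representable only with equal summands).
Enumerate pairs (a, a') with a < a' (symmetric, so each unordered pair gives one sum; this covers all a ≠ a'):
  -5 + -3 = -8
  -5 + 1 = -4
  -5 + 3 = -2
  -5 + 4 = -1
  -5 + 6 = 1
  -3 + 1 = -2
  -3 + 3 = 0
  -3 + 4 = 1
  -3 + 6 = 3
  1 + 3 = 4
  1 + 4 = 5
  1 + 6 = 7
  3 + 4 = 7
  3 + 6 = 9
  4 + 6 = 10
Collected distinct sums: {-8, -4, -2, -1, 0, 1, 3, 4, 5, 7, 9, 10}
|A +̂ A| = 12
(Reference bound: |A +̂ A| ≥ 2|A| - 3 for |A| ≥ 2, with |A| = 6 giving ≥ 9.)

|A +̂ A| = 12


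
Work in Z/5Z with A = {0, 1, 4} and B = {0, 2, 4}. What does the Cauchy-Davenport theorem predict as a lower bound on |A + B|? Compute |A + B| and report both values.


Cauchy-Davenport: |A + B| ≥ min(p, |A| + |B| - 1) for A, B nonempty in Z/pZ.
|A| = 3, |B| = 3, p = 5.
CD lower bound = min(5, 3 + 3 - 1) = min(5, 5) = 5.
Compute A + B mod 5 directly:
a = 0: 0+0=0, 0+2=2, 0+4=4
a = 1: 1+0=1, 1+2=3, 1+4=0
a = 4: 4+0=4, 4+2=1, 4+4=3
A + B = {0, 1, 2, 3, 4}, so |A + B| = 5.
Verify: 5 ≥ 5? Yes ✓.

CD lower bound = 5, actual |A + B| = 5.


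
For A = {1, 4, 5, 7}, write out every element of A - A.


A - A = {a - a' : a, a' ∈ A}.
Compute a - a' for each ordered pair (a, a'):
a = 1: 1-1=0, 1-4=-3, 1-5=-4, 1-7=-6
a = 4: 4-1=3, 4-4=0, 4-5=-1, 4-7=-3
a = 5: 5-1=4, 5-4=1, 5-5=0, 5-7=-2
a = 7: 7-1=6, 7-4=3, 7-5=2, 7-7=0
Collecting distinct values (and noting 0 appears from a-a):
A - A = {-6, -4, -3, -2, -1, 0, 1, 2, 3, 4, 6}
|A - A| = 11

A - A = {-6, -4, -3, -2, -1, 0, 1, 2, 3, 4, 6}


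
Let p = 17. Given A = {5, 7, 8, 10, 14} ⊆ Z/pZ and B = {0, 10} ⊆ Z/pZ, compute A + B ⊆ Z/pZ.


Work in Z/17Z: reduce every sum a + b modulo 17.
Enumerate all 10 pairs:
a = 5: 5+0=5, 5+10=15
a = 7: 7+0=7, 7+10=0
a = 8: 8+0=8, 8+10=1
a = 10: 10+0=10, 10+10=3
a = 14: 14+0=14, 14+10=7
Distinct residues collected: {0, 1, 3, 5, 7, 8, 10, 14, 15}
|A + B| = 9 (out of 17 total residues).

A + B = {0, 1, 3, 5, 7, 8, 10, 14, 15}


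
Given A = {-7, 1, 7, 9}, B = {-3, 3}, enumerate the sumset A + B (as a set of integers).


A + B = {a + b : a ∈ A, b ∈ B}.
Enumerate all |A|·|B| = 4·2 = 8 pairs (a, b) and collect distinct sums.
a = -7: -7+-3=-10, -7+3=-4
a = 1: 1+-3=-2, 1+3=4
a = 7: 7+-3=4, 7+3=10
a = 9: 9+-3=6, 9+3=12
Collecting distinct sums: A + B = {-10, -4, -2, 4, 6, 10, 12}
|A + B| = 7

A + B = {-10, -4, -2, 4, 6, 10, 12}


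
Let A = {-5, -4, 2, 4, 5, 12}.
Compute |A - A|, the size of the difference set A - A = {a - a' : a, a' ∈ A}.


A - A = {a - a' : a, a' ∈ A}; |A| = 6.
Bounds: 2|A|-1 ≤ |A - A| ≤ |A|² - |A| + 1, i.e. 11 ≤ |A - A| ≤ 31.
Note: 0 ∈ A - A always (from a - a). The set is symmetric: if d ∈ A - A then -d ∈ A - A.
Enumerate nonzero differences d = a - a' with a > a' (then include -d):
Positive differences: {1, 2, 3, 6, 7, 8, 9, 10, 16, 17}
Full difference set: {0} ∪ (positive diffs) ∪ (negative diffs).
|A - A| = 1 + 2·10 = 21 (matches direct enumeration: 21).

|A - A| = 21


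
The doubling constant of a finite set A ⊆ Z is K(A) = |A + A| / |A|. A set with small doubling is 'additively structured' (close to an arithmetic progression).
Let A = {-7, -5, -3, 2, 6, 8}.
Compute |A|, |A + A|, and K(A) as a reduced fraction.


|A| = 6.
Compute A + A by enumerating all 36 pairs.
A + A = {-14, -12, -10, -8, -6, -5, -3, -1, 1, 3, 4, 5, 8, 10, 12, 14, 16}, so |A + A| = 17.
K = |A + A| / |A| = 17/6 (already in lowest terms) ≈ 2.8333.
Reference: AP of size 6 gives K = 11/6 ≈ 1.8333; a fully generic set of size 6 gives K ≈ 3.5000.

|A| = 6, |A + A| = 17, K = 17/6.


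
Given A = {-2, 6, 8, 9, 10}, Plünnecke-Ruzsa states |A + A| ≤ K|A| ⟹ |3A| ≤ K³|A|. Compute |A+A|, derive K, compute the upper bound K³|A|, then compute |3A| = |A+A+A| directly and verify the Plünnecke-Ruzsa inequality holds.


|A| = 5.
Step 1: Compute A + A by enumerating all 25 pairs.
A + A = {-4, 4, 6, 7, 8, 12, 14, 15, 16, 17, 18, 19, 20}, so |A + A| = 13.
Step 2: Doubling constant K = |A + A|/|A| = 13/5 = 13/5 ≈ 2.6000.
Step 3: Plünnecke-Ruzsa gives |3A| ≤ K³·|A| = (2.6000)³ · 5 ≈ 87.8800.
Step 4: Compute 3A = A + A + A directly by enumerating all triples (a,b,c) ∈ A³; |3A| = 24.
Step 5: Check 24 ≤ 87.8800? Yes ✓.

K = 13/5, Plünnecke-Ruzsa bound K³|A| ≈ 87.8800, |3A| = 24, inequality holds.


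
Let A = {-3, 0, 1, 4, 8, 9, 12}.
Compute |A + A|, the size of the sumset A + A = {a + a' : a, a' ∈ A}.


A + A = {a + a' : a, a' ∈ A}; |A| = 7.
General bounds: 2|A| - 1 ≤ |A + A| ≤ |A|(|A|+1)/2, i.e. 13 ≤ |A + A| ≤ 28.
Lower bound 2|A|-1 is attained iff A is an arithmetic progression.
Enumerate sums a + a' for a ≤ a' (symmetric, so this suffices):
a = -3: -3+-3=-6, -3+0=-3, -3+1=-2, -3+4=1, -3+8=5, -3+9=6, -3+12=9
a = 0: 0+0=0, 0+1=1, 0+4=4, 0+8=8, 0+9=9, 0+12=12
a = 1: 1+1=2, 1+4=5, 1+8=9, 1+9=10, 1+12=13
a = 4: 4+4=8, 4+8=12, 4+9=13, 4+12=16
a = 8: 8+8=16, 8+9=17, 8+12=20
a = 9: 9+9=18, 9+12=21
a = 12: 12+12=24
Distinct sums: {-6, -3, -2, 0, 1, 2, 4, 5, 6, 8, 9, 10, 12, 13, 16, 17, 18, 20, 21, 24}
|A + A| = 20

|A + A| = 20


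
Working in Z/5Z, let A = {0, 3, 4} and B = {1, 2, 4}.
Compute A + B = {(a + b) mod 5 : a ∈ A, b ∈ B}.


Work in Z/5Z: reduce every sum a + b modulo 5.
Enumerate all 9 pairs:
a = 0: 0+1=1, 0+2=2, 0+4=4
a = 3: 3+1=4, 3+2=0, 3+4=2
a = 4: 4+1=0, 4+2=1, 4+4=3
Distinct residues collected: {0, 1, 2, 3, 4}
|A + B| = 5 (out of 5 total residues).

A + B = {0, 1, 2, 3, 4}


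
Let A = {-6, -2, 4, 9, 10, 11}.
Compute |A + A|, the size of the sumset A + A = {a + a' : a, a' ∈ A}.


A + A = {a + a' : a, a' ∈ A}; |A| = 6.
General bounds: 2|A| - 1 ≤ |A + A| ≤ |A|(|A|+1)/2, i.e. 11 ≤ |A + A| ≤ 21.
Lower bound 2|A|-1 is attained iff A is an arithmetic progression.
Enumerate sums a + a' for a ≤ a' (symmetric, so this suffices):
a = -6: -6+-6=-12, -6+-2=-8, -6+4=-2, -6+9=3, -6+10=4, -6+11=5
a = -2: -2+-2=-4, -2+4=2, -2+9=7, -2+10=8, -2+11=9
a = 4: 4+4=8, 4+9=13, 4+10=14, 4+11=15
a = 9: 9+9=18, 9+10=19, 9+11=20
a = 10: 10+10=20, 10+11=21
a = 11: 11+11=22
Distinct sums: {-12, -8, -4, -2, 2, 3, 4, 5, 7, 8, 9, 13, 14, 15, 18, 19, 20, 21, 22}
|A + A| = 19

|A + A| = 19


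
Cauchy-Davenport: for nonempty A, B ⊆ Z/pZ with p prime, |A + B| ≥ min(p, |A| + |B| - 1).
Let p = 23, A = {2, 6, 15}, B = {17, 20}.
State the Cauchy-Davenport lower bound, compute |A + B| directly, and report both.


Cauchy-Davenport: |A + B| ≥ min(p, |A| + |B| - 1) for A, B nonempty in Z/pZ.
|A| = 3, |B| = 2, p = 23.
CD lower bound = min(23, 3 + 2 - 1) = min(23, 4) = 4.
Compute A + B mod 23 directly:
a = 2: 2+17=19, 2+20=22
a = 6: 6+17=0, 6+20=3
a = 15: 15+17=9, 15+20=12
A + B = {0, 3, 9, 12, 19, 22}, so |A + B| = 6.
Verify: 6 ≥ 4? Yes ✓.

CD lower bound = 4, actual |A + B| = 6.


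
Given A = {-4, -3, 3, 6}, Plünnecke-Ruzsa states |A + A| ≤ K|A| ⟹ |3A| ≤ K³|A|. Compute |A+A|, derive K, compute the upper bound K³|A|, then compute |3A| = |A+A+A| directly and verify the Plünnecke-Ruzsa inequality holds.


|A| = 4.
Step 1: Compute A + A by enumerating all 16 pairs.
A + A = {-8, -7, -6, -1, 0, 2, 3, 6, 9, 12}, so |A + A| = 10.
Step 2: Doubling constant K = |A + A|/|A| = 10/4 = 10/4 ≈ 2.5000.
Step 3: Plünnecke-Ruzsa gives |3A| ≤ K³·|A| = (2.5000)³ · 4 ≈ 62.5000.
Step 4: Compute 3A = A + A + A directly by enumerating all triples (a,b,c) ∈ A³; |3A| = 19.
Step 5: Check 19 ≤ 62.5000? Yes ✓.

K = 10/4, Plünnecke-Ruzsa bound K³|A| ≈ 62.5000, |3A| = 19, inequality holds.


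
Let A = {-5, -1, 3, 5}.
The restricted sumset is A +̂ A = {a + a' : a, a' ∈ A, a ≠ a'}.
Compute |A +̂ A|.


Restricted sumset: A +̂ A = {a + a' : a ∈ A, a' ∈ A, a ≠ a'}.
Equivalently, take A + A and drop any sum 2a that is achievable ONLY as a + a for a ∈ A (i.e. sums representable only with equal summands).
Enumerate pairs (a, a') with a < a' (symmetric, so each unordered pair gives one sum; this covers all a ≠ a'):
  -5 + -1 = -6
  -5 + 3 = -2
  -5 + 5 = 0
  -1 + 3 = 2
  -1 + 5 = 4
  3 + 5 = 8
Collected distinct sums: {-6, -2, 0, 2, 4, 8}
|A +̂ A| = 6
(Reference bound: |A +̂ A| ≥ 2|A| - 3 for |A| ≥ 2, with |A| = 4 giving ≥ 5.)

|A +̂ A| = 6


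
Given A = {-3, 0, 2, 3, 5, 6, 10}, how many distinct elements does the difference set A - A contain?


A - A = {a - a' : a, a' ∈ A}; |A| = 7.
Bounds: 2|A|-1 ≤ |A - A| ≤ |A|² - |A| + 1, i.e. 13 ≤ |A - A| ≤ 43.
Note: 0 ∈ A - A always (from a - a). The set is symmetric: if d ∈ A - A then -d ∈ A - A.
Enumerate nonzero differences d = a - a' with a > a' (then include -d):
Positive differences: {1, 2, 3, 4, 5, 6, 7, 8, 9, 10, 13}
Full difference set: {0} ∪ (positive diffs) ∪ (negative diffs).
|A - A| = 1 + 2·11 = 23 (matches direct enumeration: 23).

|A - A| = 23


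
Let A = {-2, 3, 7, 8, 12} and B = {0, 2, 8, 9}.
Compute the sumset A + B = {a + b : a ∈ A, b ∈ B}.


A + B = {a + b : a ∈ A, b ∈ B}.
Enumerate all |A|·|B| = 5·4 = 20 pairs (a, b) and collect distinct sums.
a = -2: -2+0=-2, -2+2=0, -2+8=6, -2+9=7
a = 3: 3+0=3, 3+2=5, 3+8=11, 3+9=12
a = 7: 7+0=7, 7+2=9, 7+8=15, 7+9=16
a = 8: 8+0=8, 8+2=10, 8+8=16, 8+9=17
a = 12: 12+0=12, 12+2=14, 12+8=20, 12+9=21
Collecting distinct sums: A + B = {-2, 0, 3, 5, 6, 7, 8, 9, 10, 11, 12, 14, 15, 16, 17, 20, 21}
|A + B| = 17

A + B = {-2, 0, 3, 5, 6, 7, 8, 9, 10, 11, 12, 14, 15, 16, 17, 20, 21}


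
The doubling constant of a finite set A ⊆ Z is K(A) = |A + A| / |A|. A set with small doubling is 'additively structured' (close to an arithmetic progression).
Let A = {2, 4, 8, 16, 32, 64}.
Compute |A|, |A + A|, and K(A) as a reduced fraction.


|A| = 6.
Compute A + A by enumerating all 36 pairs.
A + A = {4, 6, 8, 10, 12, 16, 18, 20, 24, 32, 34, 36, 40, 48, 64, 66, 68, 72, 80, 96, 128}, so |A + A| = 21.
K = |A + A| / |A| = 21/6 = 7/2 ≈ 3.5000.
Reference: AP of size 6 gives K = 11/6 ≈ 1.8333; a fully generic set of size 6 gives K ≈ 3.5000.

|A| = 6, |A + A| = 21, K = 21/6 = 7/2.


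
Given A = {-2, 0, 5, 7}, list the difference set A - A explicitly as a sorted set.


A - A = {a - a' : a, a' ∈ A}.
Compute a - a' for each ordered pair (a, a'):
a = -2: -2--2=0, -2-0=-2, -2-5=-7, -2-7=-9
a = 0: 0--2=2, 0-0=0, 0-5=-5, 0-7=-7
a = 5: 5--2=7, 5-0=5, 5-5=0, 5-7=-2
a = 7: 7--2=9, 7-0=7, 7-5=2, 7-7=0
Collecting distinct values (and noting 0 appears from a-a):
A - A = {-9, -7, -5, -2, 0, 2, 5, 7, 9}
|A - A| = 9

A - A = {-9, -7, -5, -2, 0, 2, 5, 7, 9}


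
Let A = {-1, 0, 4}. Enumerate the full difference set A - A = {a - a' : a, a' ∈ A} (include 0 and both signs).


A - A = {a - a' : a, a' ∈ A}.
Compute a - a' for each ordered pair (a, a'):
a = -1: -1--1=0, -1-0=-1, -1-4=-5
a = 0: 0--1=1, 0-0=0, 0-4=-4
a = 4: 4--1=5, 4-0=4, 4-4=0
Collecting distinct values (and noting 0 appears from a-a):
A - A = {-5, -4, -1, 0, 1, 4, 5}
|A - A| = 7

A - A = {-5, -4, -1, 0, 1, 4, 5}


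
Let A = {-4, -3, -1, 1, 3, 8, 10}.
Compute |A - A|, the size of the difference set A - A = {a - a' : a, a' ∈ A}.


A - A = {a - a' : a, a' ∈ A}; |A| = 7.
Bounds: 2|A|-1 ≤ |A - A| ≤ |A|² - |A| + 1, i.e. 13 ≤ |A - A| ≤ 43.
Note: 0 ∈ A - A always (from a - a). The set is symmetric: if d ∈ A - A then -d ∈ A - A.
Enumerate nonzero differences d = a - a' with a > a' (then include -d):
Positive differences: {1, 2, 3, 4, 5, 6, 7, 9, 11, 12, 13, 14}
Full difference set: {0} ∪ (positive diffs) ∪ (negative diffs).
|A - A| = 1 + 2·12 = 25 (matches direct enumeration: 25).

|A - A| = 25


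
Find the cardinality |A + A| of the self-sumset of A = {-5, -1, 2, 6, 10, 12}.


A + A = {a + a' : a, a' ∈ A}; |A| = 6.
General bounds: 2|A| - 1 ≤ |A + A| ≤ |A|(|A|+1)/2, i.e. 11 ≤ |A + A| ≤ 21.
Lower bound 2|A|-1 is attained iff A is an arithmetic progression.
Enumerate sums a + a' for a ≤ a' (symmetric, so this suffices):
a = -5: -5+-5=-10, -5+-1=-6, -5+2=-3, -5+6=1, -5+10=5, -5+12=7
a = -1: -1+-1=-2, -1+2=1, -1+6=5, -1+10=9, -1+12=11
a = 2: 2+2=4, 2+6=8, 2+10=12, 2+12=14
a = 6: 6+6=12, 6+10=16, 6+12=18
a = 10: 10+10=20, 10+12=22
a = 12: 12+12=24
Distinct sums: {-10, -6, -3, -2, 1, 4, 5, 7, 8, 9, 11, 12, 14, 16, 18, 20, 22, 24}
|A + A| = 18

|A + A| = 18


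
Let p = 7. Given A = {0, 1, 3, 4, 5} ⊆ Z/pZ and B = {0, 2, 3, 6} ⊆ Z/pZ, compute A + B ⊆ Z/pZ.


Work in Z/7Z: reduce every sum a + b modulo 7.
Enumerate all 20 pairs:
a = 0: 0+0=0, 0+2=2, 0+3=3, 0+6=6
a = 1: 1+0=1, 1+2=3, 1+3=4, 1+6=0
a = 3: 3+0=3, 3+2=5, 3+3=6, 3+6=2
a = 4: 4+0=4, 4+2=6, 4+3=0, 4+6=3
a = 5: 5+0=5, 5+2=0, 5+3=1, 5+6=4
Distinct residues collected: {0, 1, 2, 3, 4, 5, 6}
|A + B| = 7 (out of 7 total residues).

A + B = {0, 1, 2, 3, 4, 5, 6}


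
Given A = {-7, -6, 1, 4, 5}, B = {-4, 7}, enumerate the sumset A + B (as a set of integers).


A + B = {a + b : a ∈ A, b ∈ B}.
Enumerate all |A|·|B| = 5·2 = 10 pairs (a, b) and collect distinct sums.
a = -7: -7+-4=-11, -7+7=0
a = -6: -6+-4=-10, -6+7=1
a = 1: 1+-4=-3, 1+7=8
a = 4: 4+-4=0, 4+7=11
a = 5: 5+-4=1, 5+7=12
Collecting distinct sums: A + B = {-11, -10, -3, 0, 1, 8, 11, 12}
|A + B| = 8

A + B = {-11, -10, -3, 0, 1, 8, 11, 12}


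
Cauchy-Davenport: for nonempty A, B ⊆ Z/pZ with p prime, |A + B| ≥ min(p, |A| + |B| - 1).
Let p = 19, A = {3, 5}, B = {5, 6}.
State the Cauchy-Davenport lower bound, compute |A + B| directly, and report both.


Cauchy-Davenport: |A + B| ≥ min(p, |A| + |B| - 1) for A, B nonempty in Z/pZ.
|A| = 2, |B| = 2, p = 19.
CD lower bound = min(19, 2 + 2 - 1) = min(19, 3) = 3.
Compute A + B mod 19 directly:
a = 3: 3+5=8, 3+6=9
a = 5: 5+5=10, 5+6=11
A + B = {8, 9, 10, 11}, so |A + B| = 4.
Verify: 4 ≥ 3? Yes ✓.

CD lower bound = 3, actual |A + B| = 4.


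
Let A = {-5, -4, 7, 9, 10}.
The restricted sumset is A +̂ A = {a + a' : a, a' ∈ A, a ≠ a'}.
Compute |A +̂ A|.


Restricted sumset: A +̂ A = {a + a' : a ∈ A, a' ∈ A, a ≠ a'}.
Equivalently, take A + A and drop any sum 2a that is achievable ONLY as a + a for a ∈ A (i.e. sums representable only with equal summands).
Enumerate pairs (a, a') with a < a' (symmetric, so each unordered pair gives one sum; this covers all a ≠ a'):
  -5 + -4 = -9
  -5 + 7 = 2
  -5 + 9 = 4
  -5 + 10 = 5
  -4 + 7 = 3
  -4 + 9 = 5
  -4 + 10 = 6
  7 + 9 = 16
  7 + 10 = 17
  9 + 10 = 19
Collected distinct sums: {-9, 2, 3, 4, 5, 6, 16, 17, 19}
|A +̂ A| = 9
(Reference bound: |A +̂ A| ≥ 2|A| - 3 for |A| ≥ 2, with |A| = 5 giving ≥ 7.)

|A +̂ A| = 9


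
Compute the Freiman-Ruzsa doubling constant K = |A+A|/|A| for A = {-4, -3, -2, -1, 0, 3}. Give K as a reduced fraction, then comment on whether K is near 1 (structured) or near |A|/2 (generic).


|A| = 6.
Compute A + A by enumerating all 36 pairs.
A + A = {-8, -7, -6, -5, -4, -3, -2, -1, 0, 1, 2, 3, 6}, so |A + A| = 13.
K = |A + A| / |A| = 13/6 (already in lowest terms) ≈ 2.1667.
Reference: AP of size 6 gives K = 11/6 ≈ 1.8333; a fully generic set of size 6 gives K ≈ 3.5000.

|A| = 6, |A + A| = 13, K = 13/6.


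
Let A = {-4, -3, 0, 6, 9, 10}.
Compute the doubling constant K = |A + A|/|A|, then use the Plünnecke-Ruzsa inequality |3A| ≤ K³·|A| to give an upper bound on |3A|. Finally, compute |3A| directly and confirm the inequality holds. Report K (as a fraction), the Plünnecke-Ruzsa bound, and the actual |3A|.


|A| = 6.
Step 1: Compute A + A by enumerating all 36 pairs.
A + A = {-8, -7, -6, -4, -3, 0, 2, 3, 5, 6, 7, 9, 10, 12, 15, 16, 18, 19, 20}, so |A + A| = 19.
Step 2: Doubling constant K = |A + A|/|A| = 19/6 = 19/6 ≈ 3.1667.
Step 3: Plünnecke-Ruzsa gives |3A| ≤ K³·|A| = (3.1667)³ · 6 ≈ 190.5278.
Step 4: Compute 3A = A + A + A directly by enumerating all triples (a,b,c) ∈ A³; |3A| = 41.
Step 5: Check 41 ≤ 190.5278? Yes ✓.

K = 19/6, Plünnecke-Ruzsa bound K³|A| ≈ 190.5278, |3A| = 41, inequality holds.


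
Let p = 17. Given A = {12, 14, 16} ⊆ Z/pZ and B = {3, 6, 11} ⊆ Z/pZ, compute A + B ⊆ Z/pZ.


Work in Z/17Z: reduce every sum a + b modulo 17.
Enumerate all 9 pairs:
a = 12: 12+3=15, 12+6=1, 12+11=6
a = 14: 14+3=0, 14+6=3, 14+11=8
a = 16: 16+3=2, 16+6=5, 16+11=10
Distinct residues collected: {0, 1, 2, 3, 5, 6, 8, 10, 15}
|A + B| = 9 (out of 17 total residues).

A + B = {0, 1, 2, 3, 5, 6, 8, 10, 15}


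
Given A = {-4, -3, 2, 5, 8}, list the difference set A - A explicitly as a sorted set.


A - A = {a - a' : a, a' ∈ A}.
Compute a - a' for each ordered pair (a, a'):
a = -4: -4--4=0, -4--3=-1, -4-2=-6, -4-5=-9, -4-8=-12
a = -3: -3--4=1, -3--3=0, -3-2=-5, -3-5=-8, -3-8=-11
a = 2: 2--4=6, 2--3=5, 2-2=0, 2-5=-3, 2-8=-6
a = 5: 5--4=9, 5--3=8, 5-2=3, 5-5=0, 5-8=-3
a = 8: 8--4=12, 8--3=11, 8-2=6, 8-5=3, 8-8=0
Collecting distinct values (and noting 0 appears from a-a):
A - A = {-12, -11, -9, -8, -6, -5, -3, -1, 0, 1, 3, 5, 6, 8, 9, 11, 12}
|A - A| = 17

A - A = {-12, -11, -9, -8, -6, -5, -3, -1, 0, 1, 3, 5, 6, 8, 9, 11, 12}


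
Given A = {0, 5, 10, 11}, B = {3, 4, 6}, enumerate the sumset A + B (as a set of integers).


A + B = {a + b : a ∈ A, b ∈ B}.
Enumerate all |A|·|B| = 4·3 = 12 pairs (a, b) and collect distinct sums.
a = 0: 0+3=3, 0+4=4, 0+6=6
a = 5: 5+3=8, 5+4=9, 5+6=11
a = 10: 10+3=13, 10+4=14, 10+6=16
a = 11: 11+3=14, 11+4=15, 11+6=17
Collecting distinct sums: A + B = {3, 4, 6, 8, 9, 11, 13, 14, 15, 16, 17}
|A + B| = 11

A + B = {3, 4, 6, 8, 9, 11, 13, 14, 15, 16, 17}


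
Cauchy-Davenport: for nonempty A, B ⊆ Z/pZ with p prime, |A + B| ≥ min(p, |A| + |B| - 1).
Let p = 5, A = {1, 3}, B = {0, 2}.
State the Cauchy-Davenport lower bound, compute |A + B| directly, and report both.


Cauchy-Davenport: |A + B| ≥ min(p, |A| + |B| - 1) for A, B nonempty in Z/pZ.
|A| = 2, |B| = 2, p = 5.
CD lower bound = min(5, 2 + 2 - 1) = min(5, 3) = 3.
Compute A + B mod 5 directly:
a = 1: 1+0=1, 1+2=3
a = 3: 3+0=3, 3+2=0
A + B = {0, 1, 3}, so |A + B| = 3.
Verify: 3 ≥ 3? Yes ✓.

CD lower bound = 3, actual |A + B| = 3.


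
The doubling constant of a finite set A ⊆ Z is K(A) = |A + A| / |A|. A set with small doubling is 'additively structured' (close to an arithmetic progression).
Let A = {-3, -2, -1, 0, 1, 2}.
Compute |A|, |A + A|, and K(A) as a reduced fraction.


|A| = 6.
Compute A + A by enumerating all 36 pairs.
A + A = {-6, -5, -4, -3, -2, -1, 0, 1, 2, 3, 4}, so |A + A| = 11.
K = |A + A| / |A| = 11/6 (already in lowest terms) ≈ 1.8333.
Reference: AP of size 6 gives K = 11/6 ≈ 1.8333; a fully generic set of size 6 gives K ≈ 3.5000.

|A| = 6, |A + A| = 11, K = 11/6.


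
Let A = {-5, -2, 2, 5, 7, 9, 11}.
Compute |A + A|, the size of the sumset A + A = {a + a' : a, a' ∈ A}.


A + A = {a + a' : a, a' ∈ A}; |A| = 7.
General bounds: 2|A| - 1 ≤ |A + A| ≤ |A|(|A|+1)/2, i.e. 13 ≤ |A + A| ≤ 28.
Lower bound 2|A|-1 is attained iff A is an arithmetic progression.
Enumerate sums a + a' for a ≤ a' (symmetric, so this suffices):
a = -5: -5+-5=-10, -5+-2=-7, -5+2=-3, -5+5=0, -5+7=2, -5+9=4, -5+11=6
a = -2: -2+-2=-4, -2+2=0, -2+5=3, -2+7=5, -2+9=7, -2+11=9
a = 2: 2+2=4, 2+5=7, 2+7=9, 2+9=11, 2+11=13
a = 5: 5+5=10, 5+7=12, 5+9=14, 5+11=16
a = 7: 7+7=14, 7+9=16, 7+11=18
a = 9: 9+9=18, 9+11=20
a = 11: 11+11=22
Distinct sums: {-10, -7, -4, -3, 0, 2, 3, 4, 5, 6, 7, 9, 10, 11, 12, 13, 14, 16, 18, 20, 22}
|A + A| = 21

|A + A| = 21


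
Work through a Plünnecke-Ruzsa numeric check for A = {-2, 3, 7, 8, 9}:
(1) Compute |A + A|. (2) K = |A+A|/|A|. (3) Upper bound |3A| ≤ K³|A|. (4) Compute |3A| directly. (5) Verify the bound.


|A| = 5.
Step 1: Compute A + A by enumerating all 25 pairs.
A + A = {-4, 1, 5, 6, 7, 10, 11, 12, 14, 15, 16, 17, 18}, so |A + A| = 13.
Step 2: Doubling constant K = |A + A|/|A| = 13/5 = 13/5 ≈ 2.6000.
Step 3: Plünnecke-Ruzsa gives |3A| ≤ K³·|A| = (2.6000)³ · 5 ≈ 87.8800.
Step 4: Compute 3A = A + A + A directly by enumerating all triples (a,b,c) ∈ A³; |3A| = 24.
Step 5: Check 24 ≤ 87.8800? Yes ✓.

K = 13/5, Plünnecke-Ruzsa bound K³|A| ≈ 87.8800, |3A| = 24, inequality holds.


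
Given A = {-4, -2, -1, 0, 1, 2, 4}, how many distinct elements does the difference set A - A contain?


A - A = {a - a' : a, a' ∈ A}; |A| = 7.
Bounds: 2|A|-1 ≤ |A - A| ≤ |A|² - |A| + 1, i.e. 13 ≤ |A - A| ≤ 43.
Note: 0 ∈ A - A always (from a - a). The set is symmetric: if d ∈ A - A then -d ∈ A - A.
Enumerate nonzero differences d = a - a' with a > a' (then include -d):
Positive differences: {1, 2, 3, 4, 5, 6, 8}
Full difference set: {0} ∪ (positive diffs) ∪ (negative diffs).
|A - A| = 1 + 2·7 = 15 (matches direct enumeration: 15).

|A - A| = 15


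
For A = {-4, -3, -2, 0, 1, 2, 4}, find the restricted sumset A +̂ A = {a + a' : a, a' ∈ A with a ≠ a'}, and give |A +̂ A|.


Restricted sumset: A +̂ A = {a + a' : a ∈ A, a' ∈ A, a ≠ a'}.
Equivalently, take A + A and drop any sum 2a that is achievable ONLY as a + a for a ∈ A (i.e. sums representable only with equal summands).
Enumerate pairs (a, a') with a < a' (symmetric, so each unordered pair gives one sum; this covers all a ≠ a'):
  -4 + -3 = -7
  -4 + -2 = -6
  -4 + 0 = -4
  -4 + 1 = -3
  -4 + 2 = -2
  -4 + 4 = 0
  -3 + -2 = -5
  -3 + 0 = -3
  -3 + 1 = -2
  -3 + 2 = -1
  -3 + 4 = 1
  -2 + 0 = -2
  -2 + 1 = -1
  -2 + 2 = 0
  -2 + 4 = 2
  0 + 1 = 1
  0 + 2 = 2
  0 + 4 = 4
  1 + 2 = 3
  1 + 4 = 5
  2 + 4 = 6
Collected distinct sums: {-7, -6, -5, -4, -3, -2, -1, 0, 1, 2, 3, 4, 5, 6}
|A +̂ A| = 14
(Reference bound: |A +̂ A| ≥ 2|A| - 3 for |A| ≥ 2, with |A| = 7 giving ≥ 11.)

|A +̂ A| = 14


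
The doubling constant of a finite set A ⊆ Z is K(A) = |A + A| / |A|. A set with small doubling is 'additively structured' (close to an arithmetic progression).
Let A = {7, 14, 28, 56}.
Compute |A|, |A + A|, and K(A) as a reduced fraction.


|A| = 4.
Compute A + A by enumerating all 16 pairs.
A + A = {14, 21, 28, 35, 42, 56, 63, 70, 84, 112}, so |A + A| = 10.
K = |A + A| / |A| = 10/4 = 5/2 ≈ 2.5000.
Reference: AP of size 4 gives K = 7/4 ≈ 1.7500; a fully generic set of size 4 gives K ≈ 2.5000.

|A| = 4, |A + A| = 10, K = 10/4 = 5/2.


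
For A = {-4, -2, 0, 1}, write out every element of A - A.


A - A = {a - a' : a, a' ∈ A}.
Compute a - a' for each ordered pair (a, a'):
a = -4: -4--4=0, -4--2=-2, -4-0=-4, -4-1=-5
a = -2: -2--4=2, -2--2=0, -2-0=-2, -2-1=-3
a = 0: 0--4=4, 0--2=2, 0-0=0, 0-1=-1
a = 1: 1--4=5, 1--2=3, 1-0=1, 1-1=0
Collecting distinct values (and noting 0 appears from a-a):
A - A = {-5, -4, -3, -2, -1, 0, 1, 2, 3, 4, 5}
|A - A| = 11

A - A = {-5, -4, -3, -2, -1, 0, 1, 2, 3, 4, 5}


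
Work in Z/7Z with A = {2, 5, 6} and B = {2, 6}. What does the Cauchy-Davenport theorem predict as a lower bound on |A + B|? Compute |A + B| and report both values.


Cauchy-Davenport: |A + B| ≥ min(p, |A| + |B| - 1) for A, B nonempty in Z/pZ.
|A| = 3, |B| = 2, p = 7.
CD lower bound = min(7, 3 + 2 - 1) = min(7, 4) = 4.
Compute A + B mod 7 directly:
a = 2: 2+2=4, 2+6=1
a = 5: 5+2=0, 5+6=4
a = 6: 6+2=1, 6+6=5
A + B = {0, 1, 4, 5}, so |A + B| = 4.
Verify: 4 ≥ 4? Yes ✓.

CD lower bound = 4, actual |A + B| = 4.


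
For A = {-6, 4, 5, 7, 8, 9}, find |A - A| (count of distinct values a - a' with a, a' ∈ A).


A - A = {a - a' : a, a' ∈ A}; |A| = 6.
Bounds: 2|A|-1 ≤ |A - A| ≤ |A|² - |A| + 1, i.e. 11 ≤ |A - A| ≤ 31.
Note: 0 ∈ A - A always (from a - a). The set is symmetric: if d ∈ A - A then -d ∈ A - A.
Enumerate nonzero differences d = a - a' with a > a' (then include -d):
Positive differences: {1, 2, 3, 4, 5, 10, 11, 13, 14, 15}
Full difference set: {0} ∪ (positive diffs) ∪ (negative diffs).
|A - A| = 1 + 2·10 = 21 (matches direct enumeration: 21).

|A - A| = 21


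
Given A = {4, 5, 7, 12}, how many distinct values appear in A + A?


A + A = {a + a' : a, a' ∈ A}; |A| = 4.
General bounds: 2|A| - 1 ≤ |A + A| ≤ |A|(|A|+1)/2, i.e. 7 ≤ |A + A| ≤ 10.
Lower bound 2|A|-1 is attained iff A is an arithmetic progression.
Enumerate sums a + a' for a ≤ a' (symmetric, so this suffices):
a = 4: 4+4=8, 4+5=9, 4+7=11, 4+12=16
a = 5: 5+5=10, 5+7=12, 5+12=17
a = 7: 7+7=14, 7+12=19
a = 12: 12+12=24
Distinct sums: {8, 9, 10, 11, 12, 14, 16, 17, 19, 24}
|A + A| = 10

|A + A| = 10


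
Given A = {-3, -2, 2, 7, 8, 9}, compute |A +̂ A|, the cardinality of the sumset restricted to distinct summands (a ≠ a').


Restricted sumset: A +̂ A = {a + a' : a ∈ A, a' ∈ A, a ≠ a'}.
Equivalently, take A + A and drop any sum 2a that is achievable ONLY as a + a for a ∈ A (i.e. sums representable only with equal summands).
Enumerate pairs (a, a') with a < a' (symmetric, so each unordered pair gives one sum; this covers all a ≠ a'):
  -3 + -2 = -5
  -3 + 2 = -1
  -3 + 7 = 4
  -3 + 8 = 5
  -3 + 9 = 6
  -2 + 2 = 0
  -2 + 7 = 5
  -2 + 8 = 6
  -2 + 9 = 7
  2 + 7 = 9
  2 + 8 = 10
  2 + 9 = 11
  7 + 8 = 15
  7 + 9 = 16
  8 + 9 = 17
Collected distinct sums: {-5, -1, 0, 4, 5, 6, 7, 9, 10, 11, 15, 16, 17}
|A +̂ A| = 13
(Reference bound: |A +̂ A| ≥ 2|A| - 3 for |A| ≥ 2, with |A| = 6 giving ≥ 9.)

|A +̂ A| = 13


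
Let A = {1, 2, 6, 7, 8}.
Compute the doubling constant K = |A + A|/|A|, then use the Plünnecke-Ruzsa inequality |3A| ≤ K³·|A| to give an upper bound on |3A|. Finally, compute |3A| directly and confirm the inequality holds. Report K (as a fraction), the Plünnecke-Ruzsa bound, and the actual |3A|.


|A| = 5.
Step 1: Compute A + A by enumerating all 25 pairs.
A + A = {2, 3, 4, 7, 8, 9, 10, 12, 13, 14, 15, 16}, so |A + A| = 12.
Step 2: Doubling constant K = |A + A|/|A| = 12/5 = 12/5 ≈ 2.4000.
Step 3: Plünnecke-Ruzsa gives |3A| ≤ K³·|A| = (2.4000)³ · 5 ≈ 69.1200.
Step 4: Compute 3A = A + A + A directly by enumerating all triples (a,b,c) ∈ A³; |3A| = 21.
Step 5: Check 21 ≤ 69.1200? Yes ✓.

K = 12/5, Plünnecke-Ruzsa bound K³|A| ≈ 69.1200, |3A| = 21, inequality holds.


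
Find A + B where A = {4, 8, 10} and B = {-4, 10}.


A + B = {a + b : a ∈ A, b ∈ B}.
Enumerate all |A|·|B| = 3·2 = 6 pairs (a, b) and collect distinct sums.
a = 4: 4+-4=0, 4+10=14
a = 8: 8+-4=4, 8+10=18
a = 10: 10+-4=6, 10+10=20
Collecting distinct sums: A + B = {0, 4, 6, 14, 18, 20}
|A + B| = 6

A + B = {0, 4, 6, 14, 18, 20}


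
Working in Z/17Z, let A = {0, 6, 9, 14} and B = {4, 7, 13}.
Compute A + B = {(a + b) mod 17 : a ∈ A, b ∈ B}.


Work in Z/17Z: reduce every sum a + b modulo 17.
Enumerate all 12 pairs:
a = 0: 0+4=4, 0+7=7, 0+13=13
a = 6: 6+4=10, 6+7=13, 6+13=2
a = 9: 9+4=13, 9+7=16, 9+13=5
a = 14: 14+4=1, 14+7=4, 14+13=10
Distinct residues collected: {1, 2, 4, 5, 7, 10, 13, 16}
|A + B| = 8 (out of 17 total residues).

A + B = {1, 2, 4, 5, 7, 10, 13, 16}


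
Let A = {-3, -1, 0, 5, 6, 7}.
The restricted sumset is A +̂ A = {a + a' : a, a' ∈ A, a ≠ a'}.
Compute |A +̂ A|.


Restricted sumset: A +̂ A = {a + a' : a ∈ A, a' ∈ A, a ≠ a'}.
Equivalently, take A + A and drop any sum 2a that is achievable ONLY as a + a for a ∈ A (i.e. sums representable only with equal summands).
Enumerate pairs (a, a') with a < a' (symmetric, so each unordered pair gives one sum; this covers all a ≠ a'):
  -3 + -1 = -4
  -3 + 0 = -3
  -3 + 5 = 2
  -3 + 6 = 3
  -3 + 7 = 4
  -1 + 0 = -1
  -1 + 5 = 4
  -1 + 6 = 5
  -1 + 7 = 6
  0 + 5 = 5
  0 + 6 = 6
  0 + 7 = 7
  5 + 6 = 11
  5 + 7 = 12
  6 + 7 = 13
Collected distinct sums: {-4, -3, -1, 2, 3, 4, 5, 6, 7, 11, 12, 13}
|A +̂ A| = 12
(Reference bound: |A +̂ A| ≥ 2|A| - 3 for |A| ≥ 2, with |A| = 6 giving ≥ 9.)

|A +̂ A| = 12


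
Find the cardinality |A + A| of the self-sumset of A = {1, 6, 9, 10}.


A + A = {a + a' : a, a' ∈ A}; |A| = 4.
General bounds: 2|A| - 1 ≤ |A + A| ≤ |A|(|A|+1)/2, i.e. 7 ≤ |A + A| ≤ 10.
Lower bound 2|A|-1 is attained iff A is an arithmetic progression.
Enumerate sums a + a' for a ≤ a' (symmetric, so this suffices):
a = 1: 1+1=2, 1+6=7, 1+9=10, 1+10=11
a = 6: 6+6=12, 6+9=15, 6+10=16
a = 9: 9+9=18, 9+10=19
a = 10: 10+10=20
Distinct sums: {2, 7, 10, 11, 12, 15, 16, 18, 19, 20}
|A + A| = 10

|A + A| = 10
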